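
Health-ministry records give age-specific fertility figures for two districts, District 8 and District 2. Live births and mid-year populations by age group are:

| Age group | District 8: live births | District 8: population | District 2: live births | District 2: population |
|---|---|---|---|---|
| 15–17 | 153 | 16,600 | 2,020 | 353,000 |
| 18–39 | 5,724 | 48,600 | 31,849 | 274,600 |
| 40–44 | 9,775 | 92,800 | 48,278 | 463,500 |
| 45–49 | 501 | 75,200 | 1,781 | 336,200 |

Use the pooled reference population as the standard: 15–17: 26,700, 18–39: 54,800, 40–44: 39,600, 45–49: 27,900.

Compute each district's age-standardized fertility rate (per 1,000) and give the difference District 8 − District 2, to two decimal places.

1.85

Age-specific rates per 1,000 for District 8: 9.217, 117.778, 105.334, 6.662.
For District 2: 5.722, 115.983, 104.160, 5.297.
Standard total = 149,000; weights = 0.1792, 0.3678, 0.2658, 0.1872.
District 8: 0.1792×9.217 + 0.3678×117.778 + 0.2658×105.334 + 0.1872×6.662 = 74.2109 per 1,000.
District 2: 0.1792×5.722 + 0.3678×115.983 + 0.2658×104.160 + 0.1872×5.297 = 72.3570 per 1,000.
Difference = 74.2109 − 72.3570 = 1.8539.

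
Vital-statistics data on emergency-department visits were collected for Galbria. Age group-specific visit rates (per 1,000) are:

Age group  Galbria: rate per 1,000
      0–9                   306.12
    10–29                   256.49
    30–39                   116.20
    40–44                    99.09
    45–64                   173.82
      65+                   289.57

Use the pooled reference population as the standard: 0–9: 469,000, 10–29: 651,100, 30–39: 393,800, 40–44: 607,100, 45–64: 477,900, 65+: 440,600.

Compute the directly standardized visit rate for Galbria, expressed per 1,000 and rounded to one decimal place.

206.3

Standard total = 3,039,500; weights = 0.1543, 0.2142, 0.1296, 0.1997, 0.1572, 0.1450.
Standardized rate: 0.1543×306.12 + 0.2142×256.49 + 0.1296×116.20 + 0.1997×99.09 + 0.1572×173.82 + 0.1450×289.57 = 206.3304 per 1,000.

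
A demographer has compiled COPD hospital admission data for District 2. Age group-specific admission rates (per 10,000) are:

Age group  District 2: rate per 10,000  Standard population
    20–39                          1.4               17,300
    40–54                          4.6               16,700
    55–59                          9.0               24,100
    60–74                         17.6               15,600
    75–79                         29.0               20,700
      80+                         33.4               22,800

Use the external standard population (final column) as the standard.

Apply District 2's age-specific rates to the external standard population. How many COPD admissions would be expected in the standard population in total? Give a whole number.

195

Expected COPD admissions = Σ (standard pop × age-specific rate ÷ 10,000)
= 17,300×1.4/10,000 + 16,700×4.6/10,000 + 24,100×9.0/10,000 + 15,600×17.6/10,000 + 20,700×29.0/10,000 + 22,800×33.4/10,000
= 2.42 + 7.68 + 21.69 + 27.46 + 60.03 + 76.15 = 195.43.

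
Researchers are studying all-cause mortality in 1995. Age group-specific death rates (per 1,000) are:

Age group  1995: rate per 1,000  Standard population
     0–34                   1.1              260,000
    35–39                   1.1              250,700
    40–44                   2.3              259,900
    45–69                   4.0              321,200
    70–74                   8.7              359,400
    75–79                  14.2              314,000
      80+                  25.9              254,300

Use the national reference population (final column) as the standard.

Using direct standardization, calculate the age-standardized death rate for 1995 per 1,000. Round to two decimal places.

Standard total = 2,019,500; weights = 0.1287, 0.1241, 0.1287, 0.1590, 0.1780, 0.1555, 0.1259.
Standardized rate: 0.1287×1.1 + 0.1241×1.1 + 0.1287×2.3 + 0.1590×4.0 + 0.1780×8.7 + 0.1555×14.2 + 0.1259×25.9 = 8.2279 per 1,000.

8.23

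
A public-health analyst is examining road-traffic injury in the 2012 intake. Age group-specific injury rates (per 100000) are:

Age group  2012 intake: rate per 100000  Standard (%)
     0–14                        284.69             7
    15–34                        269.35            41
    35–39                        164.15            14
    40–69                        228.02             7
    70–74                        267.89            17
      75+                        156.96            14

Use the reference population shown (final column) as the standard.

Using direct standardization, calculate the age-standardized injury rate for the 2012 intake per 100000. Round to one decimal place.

236.8

Standard weights: 0.07, 0.41, 0.14, 0.07, 0.17, 0.14.
Standardized rate: 0.0700×284.69 + 0.4100×269.35 + 0.1400×164.15 + 0.0700×228.02 + 0.1700×267.89 + 0.1400×156.96 = 236.8199 per 100000.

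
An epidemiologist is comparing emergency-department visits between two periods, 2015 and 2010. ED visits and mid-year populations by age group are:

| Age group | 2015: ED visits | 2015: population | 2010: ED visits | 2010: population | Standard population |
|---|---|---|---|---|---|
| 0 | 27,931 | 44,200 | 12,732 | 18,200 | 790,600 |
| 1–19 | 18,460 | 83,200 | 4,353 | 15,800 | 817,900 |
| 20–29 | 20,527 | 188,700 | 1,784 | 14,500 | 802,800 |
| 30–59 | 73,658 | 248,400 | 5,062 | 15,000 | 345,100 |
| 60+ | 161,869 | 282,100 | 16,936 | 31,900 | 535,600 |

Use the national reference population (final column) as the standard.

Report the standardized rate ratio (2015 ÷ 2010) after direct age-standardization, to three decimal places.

Age-specific rates per 1,000 for 2015: 631.923, 221.875, 108.781, 296.530, 573.800.
For 2010: 699.560, 275.506, 123.034, 337.467, 530.909.
Standard total = 3,292,000; weights = 0.2402, 0.2485, 0.2439, 0.1048, 0.1627.
2015: 0.2402×631.923 + 0.2485×221.875 + 0.2439×108.781 + 0.1048×296.530 + 0.1627×573.800 = 357.8552 per 1,000.
2010: 0.2402×699.560 + 0.2485×275.506 + 0.2439×123.034 + 0.1048×337.467 + 0.1627×530.909 = 388.2126 per 1,000.
Ratio = 357.8552 ÷ 388.2126 = 0.92180.

0.922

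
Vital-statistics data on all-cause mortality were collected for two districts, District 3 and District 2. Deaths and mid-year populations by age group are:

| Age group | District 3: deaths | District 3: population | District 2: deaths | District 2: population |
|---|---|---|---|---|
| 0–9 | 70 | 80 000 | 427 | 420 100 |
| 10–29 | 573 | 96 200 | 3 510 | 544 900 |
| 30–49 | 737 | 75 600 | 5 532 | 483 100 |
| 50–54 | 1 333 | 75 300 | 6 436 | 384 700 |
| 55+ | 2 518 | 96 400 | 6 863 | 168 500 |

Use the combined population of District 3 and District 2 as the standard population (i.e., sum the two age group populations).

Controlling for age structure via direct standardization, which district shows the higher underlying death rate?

Age-specific rates per 100 000 for District 3: 87.50, 595.63, 974.87, 1770.25, 2612.03.
For District 2: 101.64, 644.15, 1145.10, 1672.99, 4073.00.
Combined standard total = 2 424 800; weights = 0.2062, 0.2644, 0.2304, 0.1897, 0.1092.
District 3: 0.2062×87.50 + 0.2644×595.63 + 0.2304×974.87 + 0.1897×1770.25 + 0.1092×2612.03 = 1021.3304 per 100 000.
District 2: 0.2062×101.64 + 0.2644×644.15 + 0.2304×1145.10 + 0.1897×1672.99 + 0.1092×4073.00 = 1217.4539 per 100 000.
The crude rates (1235.18 vs 1137.66) would put District 3 higher, but that reflects its age composition; once standardized to a common age structure, District 2 has the higher underlying rate.

District 2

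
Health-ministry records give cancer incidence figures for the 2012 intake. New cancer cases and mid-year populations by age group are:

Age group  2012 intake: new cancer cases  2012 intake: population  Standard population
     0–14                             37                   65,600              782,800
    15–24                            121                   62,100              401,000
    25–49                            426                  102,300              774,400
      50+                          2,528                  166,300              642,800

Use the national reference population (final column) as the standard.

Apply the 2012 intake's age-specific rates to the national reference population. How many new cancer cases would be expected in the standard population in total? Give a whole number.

14219

Age-specific rates per 100,000 for the 2012 intake: 56.40, 194.85, 416.42, 1520.14.
Expected new cancer cases = Σ (standard pop × age-specific rate ÷ 100,000)
= 782,800×56.40/100,000 + 401,000×194.85/100,000 + 774,400×416.42/100,000 + 642,800×1520.14/100,000
= 441.52 + 781.34 + 3224.77 + 9771.49 = 14219.12.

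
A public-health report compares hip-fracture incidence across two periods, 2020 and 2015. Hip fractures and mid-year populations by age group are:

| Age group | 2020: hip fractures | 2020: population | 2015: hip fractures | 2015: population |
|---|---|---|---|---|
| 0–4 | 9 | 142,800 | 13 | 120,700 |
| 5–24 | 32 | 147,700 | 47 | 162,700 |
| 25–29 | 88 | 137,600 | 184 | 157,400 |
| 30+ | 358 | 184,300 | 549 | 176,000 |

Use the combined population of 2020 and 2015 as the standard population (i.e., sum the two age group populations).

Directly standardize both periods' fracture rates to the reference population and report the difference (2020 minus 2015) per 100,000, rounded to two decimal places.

-49.98

Age-specific rates per 100,000 for 2020: 6.30, 21.67, 63.95, 194.25.
For 2015: 10.77, 28.89, 116.90, 311.93.
Combined standard total = 1,229,200; weights = 0.2144, 0.2525, 0.2400, 0.2931.
2020: 0.2144×6.30 + 0.2525×21.67 + 0.2400×63.95 + 0.2931×194.25 = 79.1081 per 100,000.
2015: 0.2144×10.77 + 0.2525×28.89 + 0.2400×116.90 + 0.2931×311.93 = 129.0914 per 100,000.
Difference = 79.1081 − 129.0914 = -49.9833.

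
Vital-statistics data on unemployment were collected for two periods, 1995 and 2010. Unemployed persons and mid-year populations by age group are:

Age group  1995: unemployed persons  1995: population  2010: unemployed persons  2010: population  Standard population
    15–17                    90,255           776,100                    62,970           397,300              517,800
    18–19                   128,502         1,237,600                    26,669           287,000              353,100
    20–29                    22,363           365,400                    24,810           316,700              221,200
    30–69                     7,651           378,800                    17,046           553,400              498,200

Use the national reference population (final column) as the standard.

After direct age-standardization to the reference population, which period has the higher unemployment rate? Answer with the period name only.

Age-specific rates per 1,000 for 1995: 116.293, 103.832, 61.201, 20.198.
For 2010: 158.495, 92.923, 78.339, 30.802.
Standard total = 1,590,300; weights = 0.3256, 0.2220, 0.1391, 0.3133.
1995: 0.3256×116.293 + 0.2220×103.832 + 0.1391×61.201 + 0.3133×20.198 = 75.7592 per 1,000.
2010: 0.3256×158.495 + 0.2220×92.923 + 0.1391×78.339 + 0.3133×30.802 = 92.7839 per 1,000.
The crude rates (90.20 vs 84.60) would put 1995 higher, but that reflects its age composition; once standardized to a common age structure, 2010 has the higher underlying rate.

2010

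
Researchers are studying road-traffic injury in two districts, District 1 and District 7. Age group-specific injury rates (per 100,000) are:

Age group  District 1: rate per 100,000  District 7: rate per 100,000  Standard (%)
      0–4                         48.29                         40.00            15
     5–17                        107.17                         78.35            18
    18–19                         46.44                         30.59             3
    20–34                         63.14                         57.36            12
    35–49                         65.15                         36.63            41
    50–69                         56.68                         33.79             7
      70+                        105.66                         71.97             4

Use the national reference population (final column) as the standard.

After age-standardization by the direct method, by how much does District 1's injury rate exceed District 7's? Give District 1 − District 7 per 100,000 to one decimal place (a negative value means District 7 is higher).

22.2

Standard weights: 0.15, 0.18, 0.03, 0.12, 0.41, 0.07, 0.04.
District 1: 0.1500×48.29 + 0.1800×107.17 + 0.0300×46.44 + 0.1200×63.14 + 0.4100×65.15 + 0.0700×56.68 + 0.0400×105.66 = 70.4096 per 100,000.
District 7: 0.1500×40.00 + 0.1800×78.35 + 0.0300×30.59 + 0.1200×57.36 + 0.4100×36.63 + 0.0700×33.79 + 0.0400×71.97 = 48.1663 per 100,000.
Difference = 70.4096 − 48.1663 = 22.2433.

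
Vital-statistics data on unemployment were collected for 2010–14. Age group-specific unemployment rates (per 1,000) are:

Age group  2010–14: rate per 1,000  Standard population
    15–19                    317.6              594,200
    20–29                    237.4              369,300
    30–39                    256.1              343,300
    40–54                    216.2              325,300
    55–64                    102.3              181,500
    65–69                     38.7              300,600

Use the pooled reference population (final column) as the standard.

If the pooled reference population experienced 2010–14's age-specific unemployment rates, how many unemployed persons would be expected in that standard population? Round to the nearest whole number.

Expected unemployed persons = Σ (standard pop × age-specific rate ÷ 1,000)
= 594,200×317.6/1,000 + 369,300×237.4/1,000 + 343,300×256.1/1,000 + 325,300×216.2/1,000 + 181,500×102.3/1,000 + 300,600×38.7/1,000
= 188717.92 + 87671.82 + 87919.13 + 70329.86 + 18567.45 + 11633.22 = 464839.40.

464839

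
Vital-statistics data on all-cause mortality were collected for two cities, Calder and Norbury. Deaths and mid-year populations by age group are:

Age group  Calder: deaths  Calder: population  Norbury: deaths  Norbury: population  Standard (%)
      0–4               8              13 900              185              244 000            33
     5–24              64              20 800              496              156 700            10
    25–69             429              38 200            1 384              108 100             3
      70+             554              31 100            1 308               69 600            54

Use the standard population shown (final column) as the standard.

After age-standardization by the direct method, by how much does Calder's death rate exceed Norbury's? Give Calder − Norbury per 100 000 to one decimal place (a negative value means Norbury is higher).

Age-specific rates per 100 000 for Calder: 57.55, 307.69, 1123.04, 1781.35.
For Norbury: 75.82, 316.53, 1280.30, 1879.31.
Standard weights: 0.33, 0.10, 0.03, 0.54.
Calder: 0.3300×57.55 + 0.1000×307.69 + 0.0300×1123.04 + 0.5400×1781.35 = 1045.3824 per 100 000.
Norbury: 0.3300×75.82 + 0.1000×316.53 + 0.0300×1280.30 + 0.5400×1879.31 = 1109.9098 per 100 000.
Difference = 1045.3824 − 1109.9098 = -64.5274.

-64.5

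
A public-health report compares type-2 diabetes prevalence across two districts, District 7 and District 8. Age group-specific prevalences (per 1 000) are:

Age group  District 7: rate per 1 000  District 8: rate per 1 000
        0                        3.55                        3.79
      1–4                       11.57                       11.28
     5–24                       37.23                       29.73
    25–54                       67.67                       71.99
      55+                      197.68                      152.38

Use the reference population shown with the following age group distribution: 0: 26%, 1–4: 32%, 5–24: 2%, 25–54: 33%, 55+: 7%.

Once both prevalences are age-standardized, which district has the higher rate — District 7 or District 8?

District 7

Standard weights: 0.26, 0.32, 0.02, 0.33, 0.07.
District 7: 0.2600×3.55 + 0.3200×11.57 + 0.0200×37.23 + 0.3300×67.67 + 0.0700×197.68 = 41.5387 per 1 000.
District 8: 0.2600×3.79 + 0.3200×11.28 + 0.0200×29.73 + 0.3300×71.99 + 0.0700×152.38 = 39.6129 per 1 000.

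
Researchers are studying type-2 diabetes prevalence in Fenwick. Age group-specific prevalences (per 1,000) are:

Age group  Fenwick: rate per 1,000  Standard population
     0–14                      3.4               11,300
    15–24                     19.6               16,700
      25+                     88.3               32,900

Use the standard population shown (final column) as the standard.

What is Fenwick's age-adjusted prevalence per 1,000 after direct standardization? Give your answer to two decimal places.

Standard total = 60,900; weights = 0.1856, 0.2742, 0.5402.
Standardized rate: 0.1856×3.4 + 0.2742×19.6 + 0.5402×88.3 = 53.7079 per 1,000.

53.71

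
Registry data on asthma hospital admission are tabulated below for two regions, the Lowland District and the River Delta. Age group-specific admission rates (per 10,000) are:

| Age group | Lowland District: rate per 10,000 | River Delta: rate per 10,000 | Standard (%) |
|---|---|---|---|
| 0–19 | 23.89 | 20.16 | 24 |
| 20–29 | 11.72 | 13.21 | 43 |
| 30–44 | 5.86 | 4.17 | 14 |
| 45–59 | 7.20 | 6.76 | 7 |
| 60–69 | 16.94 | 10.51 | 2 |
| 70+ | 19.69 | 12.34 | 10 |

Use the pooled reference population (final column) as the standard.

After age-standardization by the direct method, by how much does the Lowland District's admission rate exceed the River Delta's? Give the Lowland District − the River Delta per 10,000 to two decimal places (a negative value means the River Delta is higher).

Standard weights: 0.24, 0.43, 0.14, 0.07, 0.02, 0.10.
The Lowland District: 0.2400×23.89 + 0.4300×11.72 + 0.1400×5.86 + 0.0700×7.20 + 0.0200×16.94 + 0.1000×19.69 = 14.4054 per 10,000.
The River Delta: 0.2400×20.16 + 0.4300×13.21 + 0.1400×4.17 + 0.0700×6.76 + 0.0200×10.51 + 0.1000×12.34 = 13.0199 per 10,000.
Difference = 14.4054 − 13.0199 = 1.3855.

1.39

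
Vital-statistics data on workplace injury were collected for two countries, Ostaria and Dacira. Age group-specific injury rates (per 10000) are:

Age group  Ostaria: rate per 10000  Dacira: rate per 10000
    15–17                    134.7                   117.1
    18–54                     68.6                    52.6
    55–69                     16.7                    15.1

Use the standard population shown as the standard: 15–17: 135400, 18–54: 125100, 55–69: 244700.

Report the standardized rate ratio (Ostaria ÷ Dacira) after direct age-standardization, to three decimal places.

1.183

Standard total = 505200; weights = 0.2680, 0.2476, 0.4844.
Ostaria: 0.2680×134.7 + 0.2476×68.6 + 0.4844×16.7 = 61.1772 per 10000.
Dacira: 0.2680×117.1 + 0.2476×52.6 + 0.4844×15.1 = 51.7232 per 10000.
Ratio = 61.1772 ÷ 51.7232 = 1.18278.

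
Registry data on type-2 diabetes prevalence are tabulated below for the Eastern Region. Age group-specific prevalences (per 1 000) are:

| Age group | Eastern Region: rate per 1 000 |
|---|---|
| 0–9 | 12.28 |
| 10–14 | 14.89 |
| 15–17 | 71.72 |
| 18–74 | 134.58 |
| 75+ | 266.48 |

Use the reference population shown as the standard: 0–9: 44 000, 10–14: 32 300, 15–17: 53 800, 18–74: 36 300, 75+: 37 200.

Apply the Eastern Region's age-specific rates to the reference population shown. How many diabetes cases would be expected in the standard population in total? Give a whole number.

Expected diabetes cases = Σ (standard pop × age-specific rate ÷ 1 000)
= 44 000×12.28/1 000 + 32 300×14.89/1 000 + 53 800×71.72/1 000 + 36 300×134.58/1 000 + 37 200×266.48/1 000
= 540.32 + 480.95 + 3858.54 + 4885.25 + 9913.06 = 19678.11.

19678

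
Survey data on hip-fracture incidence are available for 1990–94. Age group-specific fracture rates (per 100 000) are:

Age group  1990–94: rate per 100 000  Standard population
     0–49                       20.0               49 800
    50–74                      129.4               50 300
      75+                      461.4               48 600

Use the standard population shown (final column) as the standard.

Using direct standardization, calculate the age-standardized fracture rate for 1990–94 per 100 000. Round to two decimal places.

201.27

Standard total = 148 700; weights = 0.3349, 0.3383, 0.3268.
Standardized rate: 0.3349×20.0 + 0.3383×129.4 + 0.3268×461.4 = 201.2701 per 100 000.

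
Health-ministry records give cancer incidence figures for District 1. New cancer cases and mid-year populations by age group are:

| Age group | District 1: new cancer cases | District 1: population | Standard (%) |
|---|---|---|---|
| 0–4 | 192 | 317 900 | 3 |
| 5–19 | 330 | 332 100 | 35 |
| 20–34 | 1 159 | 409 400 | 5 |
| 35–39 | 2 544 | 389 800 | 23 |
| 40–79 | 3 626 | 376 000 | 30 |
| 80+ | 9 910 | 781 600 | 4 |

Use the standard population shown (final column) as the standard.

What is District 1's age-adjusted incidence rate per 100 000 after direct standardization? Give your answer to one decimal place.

540.9

Age-specific rates per 100 000 for District 1: 60.40, 99.37, 283.10, 652.64, 964.36, 1267.91.
Standard weights: 0.03, 0.35, 0.05, 0.23, 0.30, 0.04.
Standardized rate: 0.0300×60.40 + 0.3500×99.37 + 0.0500×283.10 + 0.2300×652.64 + 0.3000×964.36 + 0.0400×1267.91 = 540.8782 per 100 000.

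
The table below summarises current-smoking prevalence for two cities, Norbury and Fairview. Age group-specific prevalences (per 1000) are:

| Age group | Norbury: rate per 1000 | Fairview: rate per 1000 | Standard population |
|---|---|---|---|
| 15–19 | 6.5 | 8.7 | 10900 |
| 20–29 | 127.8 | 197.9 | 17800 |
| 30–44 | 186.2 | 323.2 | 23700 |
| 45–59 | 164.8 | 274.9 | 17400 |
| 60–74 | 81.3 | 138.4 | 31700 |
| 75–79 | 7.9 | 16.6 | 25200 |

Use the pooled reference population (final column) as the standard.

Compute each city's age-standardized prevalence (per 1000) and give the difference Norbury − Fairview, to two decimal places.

-66.80

Standard total = 126700; weights = 0.0860, 0.1405, 0.1871, 0.1373, 0.2502, 0.1989.
Norbury: 0.0860×6.5 + 0.1405×127.8 + 0.1871×186.2 + 0.1373×164.8 + 0.2502×81.3 + 0.1989×7.9 = 97.8882 per 1000.
Fairview: 0.0860×8.7 + 0.1405×197.9 + 0.1871×323.2 + 0.1373×274.9 + 0.2502×138.4 + 0.1989×16.6 = 164.6894 per 1000.
Difference = 97.8882 − 164.6894 = -66.8012.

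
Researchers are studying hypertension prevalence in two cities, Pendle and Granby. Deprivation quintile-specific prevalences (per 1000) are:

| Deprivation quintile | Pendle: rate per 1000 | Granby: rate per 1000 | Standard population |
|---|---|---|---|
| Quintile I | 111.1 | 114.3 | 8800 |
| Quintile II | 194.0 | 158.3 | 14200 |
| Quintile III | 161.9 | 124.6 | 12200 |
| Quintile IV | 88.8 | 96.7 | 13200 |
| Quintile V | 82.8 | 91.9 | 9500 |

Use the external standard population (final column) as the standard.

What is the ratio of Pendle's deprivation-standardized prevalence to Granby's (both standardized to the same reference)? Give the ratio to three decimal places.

1.107

Standard total = 57900; weights = 0.1520, 0.2453, 0.2107, 0.2280, 0.1641.
Pendle: 0.1520×111.1 + 0.2453×194.0 + 0.2107×161.9 + 0.2280×88.8 + 0.1641×82.8 = 132.4079 per 1000.
Granby: 0.1520×114.3 + 0.2453×158.3 + 0.2107×124.6 + 0.2280×96.7 + 0.1641×91.9 = 119.5736 per 1000.
Ratio = 132.4079 ÷ 119.5736 = 1.10733.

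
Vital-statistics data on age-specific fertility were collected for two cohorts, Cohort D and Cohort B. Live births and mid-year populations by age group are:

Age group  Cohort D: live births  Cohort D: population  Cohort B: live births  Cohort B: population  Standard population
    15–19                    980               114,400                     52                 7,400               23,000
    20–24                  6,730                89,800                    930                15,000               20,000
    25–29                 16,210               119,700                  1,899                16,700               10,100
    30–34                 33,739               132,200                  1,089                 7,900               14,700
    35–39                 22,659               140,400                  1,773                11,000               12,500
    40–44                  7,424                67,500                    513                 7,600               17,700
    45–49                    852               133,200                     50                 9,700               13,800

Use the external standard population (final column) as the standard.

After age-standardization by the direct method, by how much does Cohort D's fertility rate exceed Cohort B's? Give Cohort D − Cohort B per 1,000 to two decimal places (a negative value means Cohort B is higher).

Age-specific rates per 1,000 for Cohort D: 8.566, 74.944, 135.422, 255.212, 161.389, 109.985, 6.396.
For Cohort B: 7.027, 62.000, 113.713, 137.848, 161.182, 67.500, 5.155.
Standard total = 111,800; weights = 0.2057, 0.1789, 0.0903, 0.1315, 0.1118, 0.1583, 0.1234.
Cohort D: 0.2057×8.566 + 0.1789×74.944 + 0.0903×135.422 + 0.1315×255.212 + 0.1118×161.389 + 0.1583×109.985 + 0.1234×6.396 = 97.2062 per 1,000.
Cohort B: 0.2057×7.027 + 0.1789×62.000 + 0.0903×113.713 + 0.1315×137.848 + 0.1118×161.182 + 0.1583×67.500 + 0.1234×5.155 = 70.2786 per 1,000.
Difference = 97.2062 − 70.2786 = 26.9277.

26.93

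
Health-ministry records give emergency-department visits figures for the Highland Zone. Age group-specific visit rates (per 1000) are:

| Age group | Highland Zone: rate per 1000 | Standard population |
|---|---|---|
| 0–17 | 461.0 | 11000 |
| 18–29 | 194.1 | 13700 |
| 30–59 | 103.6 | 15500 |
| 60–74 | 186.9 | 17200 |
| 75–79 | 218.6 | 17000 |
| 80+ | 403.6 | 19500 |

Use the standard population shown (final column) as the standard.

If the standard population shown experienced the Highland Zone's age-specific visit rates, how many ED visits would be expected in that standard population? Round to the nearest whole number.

Expected ED visits = Σ (standard pop × age-specific rate ÷ 1000)
= 11000×461.0/1000 + 13700×194.1/1000 + 15500×103.6/1000 + 17200×186.9/1000 + 17000×218.6/1000 + 19500×403.6/1000
= 5071.00 + 2659.17 + 1605.80 + 3214.68 + 3716.20 + 7870.20 = 24137.05.

24137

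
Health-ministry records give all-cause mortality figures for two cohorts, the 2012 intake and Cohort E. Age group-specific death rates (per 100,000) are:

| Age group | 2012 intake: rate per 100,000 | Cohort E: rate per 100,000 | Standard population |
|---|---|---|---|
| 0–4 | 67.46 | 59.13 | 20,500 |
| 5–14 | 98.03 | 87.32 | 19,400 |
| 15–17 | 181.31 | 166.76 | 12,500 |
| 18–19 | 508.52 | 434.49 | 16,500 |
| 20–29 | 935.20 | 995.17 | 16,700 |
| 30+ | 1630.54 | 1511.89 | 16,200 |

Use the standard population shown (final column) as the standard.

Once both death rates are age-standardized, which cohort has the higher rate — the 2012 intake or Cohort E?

Standard total = 101,800; weights = 0.2014, 0.1906, 0.1228, 0.1621, 0.1640, 0.1591.
The 2012 intake: 0.2014×67.46 + 0.1906×98.03 + 0.1228×181.31 + 0.1621×508.52 + 0.1640×935.20 + 0.1591×1630.54 = 549.8453 per 100,000.
Cohort E: 0.2014×59.13 + 0.1906×87.32 + 0.1228×166.76 + 0.1621×434.49 + 0.1640×995.17 + 0.1591×1511.89 = 523.2978 per 100,000.

2012 intake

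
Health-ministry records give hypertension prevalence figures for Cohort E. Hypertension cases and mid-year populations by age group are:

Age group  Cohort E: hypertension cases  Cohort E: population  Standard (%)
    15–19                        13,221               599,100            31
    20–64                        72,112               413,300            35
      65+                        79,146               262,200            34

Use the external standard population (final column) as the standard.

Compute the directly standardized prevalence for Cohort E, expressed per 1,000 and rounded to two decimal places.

Age-specific rates per 1,000 for Cohort E: 22.068, 174.479, 301.854.
Standard weights: 0.31, 0.35, 0.34.
Standardized rate: 0.3100×22.068 + 0.3500×174.479 + 0.3400×301.854 = 170.5388 per 1,000.

170.54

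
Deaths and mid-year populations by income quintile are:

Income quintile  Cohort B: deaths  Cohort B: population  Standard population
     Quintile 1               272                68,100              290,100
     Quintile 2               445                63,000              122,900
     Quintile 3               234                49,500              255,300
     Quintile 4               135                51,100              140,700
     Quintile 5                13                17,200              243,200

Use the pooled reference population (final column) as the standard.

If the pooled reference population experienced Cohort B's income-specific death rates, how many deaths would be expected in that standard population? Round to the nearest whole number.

Income-specific rates per 1,000 for Cohort B: 3.994, 7.063, 4.727, 2.642, 0.756.
Expected deaths = Σ (standard pop × income-specific rate ÷ 1,000)
= 290,100×3.994/1,000 + 122,900×7.063/1,000 + 255,300×4.727/1,000 + 140,700×2.642/1,000 + 243,200×0.756/1,000
= 1158.70 + 868.10 + 1206.87 + 371.71 + 183.81 = 3789.20.

3789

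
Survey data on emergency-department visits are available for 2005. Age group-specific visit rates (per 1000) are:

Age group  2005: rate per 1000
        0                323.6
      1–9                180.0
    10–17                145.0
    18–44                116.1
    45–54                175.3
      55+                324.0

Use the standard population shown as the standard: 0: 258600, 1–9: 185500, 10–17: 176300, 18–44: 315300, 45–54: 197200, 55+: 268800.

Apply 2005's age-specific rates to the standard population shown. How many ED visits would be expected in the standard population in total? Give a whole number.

Expected ED visits = Σ (standard pop × age-specific rate ÷ 1000)
= 258600×323.6/1000 + 185500×180.0/1000 + 176300×145.0/1000 + 315300×116.1/1000 + 197200×175.3/1000 + 268800×324.0/1000
= 83682.96 + 33390.00 + 25563.50 + 36606.33 + 34569.16 + 87091.20 = 300903.15.

300903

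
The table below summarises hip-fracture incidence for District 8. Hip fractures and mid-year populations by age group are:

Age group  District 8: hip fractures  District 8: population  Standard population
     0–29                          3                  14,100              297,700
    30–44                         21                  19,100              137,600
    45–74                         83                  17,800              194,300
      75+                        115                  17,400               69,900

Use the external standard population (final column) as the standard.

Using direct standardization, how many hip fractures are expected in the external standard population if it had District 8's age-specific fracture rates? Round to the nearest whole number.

1583

Age-specific rates per 100,000 for District 8: 21.28, 109.95, 466.29, 660.92.
Expected hip fractures = Σ (standard pop × age-specific rate ÷ 100,000)
= 297,700×21.28/100,000 + 137,600×109.95/100,000 + 194,300×466.29/100,000 + 69,900×660.92/100,000
= 63.34 + 151.29 + 906.01 + 461.98 = 1582.62.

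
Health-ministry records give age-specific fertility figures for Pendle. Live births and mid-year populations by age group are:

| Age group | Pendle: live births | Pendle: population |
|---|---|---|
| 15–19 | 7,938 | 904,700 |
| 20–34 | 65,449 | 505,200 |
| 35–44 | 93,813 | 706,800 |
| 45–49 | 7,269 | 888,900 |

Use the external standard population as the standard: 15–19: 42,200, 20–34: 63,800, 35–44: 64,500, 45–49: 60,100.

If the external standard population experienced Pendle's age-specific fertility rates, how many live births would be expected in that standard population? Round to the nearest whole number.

17688

Age-specific rates per 1,000 for Pendle: 8.774, 129.551, 132.729, 8.178.
Expected live births = Σ (standard pop × age-specific rate ÷ 1,000)
= 42,200×8.774/1,000 + 63,800×129.551/1,000 + 64,500×132.729/1,000 + 60,100×8.178/1,000
= 370.27 + 8265.33 + 8561.03 + 491.47 = 17688.11.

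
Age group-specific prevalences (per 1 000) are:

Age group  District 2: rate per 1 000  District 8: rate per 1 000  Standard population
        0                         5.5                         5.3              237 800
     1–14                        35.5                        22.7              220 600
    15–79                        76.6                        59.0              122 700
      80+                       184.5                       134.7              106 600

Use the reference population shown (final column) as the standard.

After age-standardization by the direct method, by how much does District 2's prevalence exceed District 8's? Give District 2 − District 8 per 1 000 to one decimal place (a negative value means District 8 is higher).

15.0

Standard total = 687 700; weights = 0.3458, 0.3208, 0.1784, 0.1550.
District 2: 0.3458×5.5 + 0.3208×35.5 + 0.1784×76.6 + 0.1550×184.5 = 55.5558 per 1 000.
District 8: 0.3458×5.3 + 0.3208×22.7 + 0.1784×59.0 + 0.1550×134.7 = 40.5210 per 1 000.
Difference = 55.5558 − 40.5210 = 15.0348.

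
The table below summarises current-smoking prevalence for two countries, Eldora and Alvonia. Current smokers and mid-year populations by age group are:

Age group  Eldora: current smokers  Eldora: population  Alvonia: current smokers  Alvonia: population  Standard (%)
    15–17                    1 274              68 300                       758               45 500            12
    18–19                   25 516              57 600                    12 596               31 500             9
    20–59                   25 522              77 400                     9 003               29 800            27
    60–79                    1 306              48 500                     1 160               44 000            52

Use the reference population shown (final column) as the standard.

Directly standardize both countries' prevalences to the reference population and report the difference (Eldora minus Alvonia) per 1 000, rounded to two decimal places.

Age-specific rates per 1 000 for Eldora: 18.653, 442.986, 329.742, 26.928.
For Alvonia: 16.659, 399.873, 302.114, 26.364.
Standard weights: 0.12, 0.09, 0.27, 0.52.
Eldora: 0.1200×18.653 + 0.0900×442.986 + 0.2700×329.742 + 0.5200×26.928 = 145.1398 per 1 000.
Alvonia: 0.1200×16.659 + 0.0900×399.873 + 0.2700×302.114 + 0.5200×26.364 = 133.2676 per 1 000.
Difference = 145.1398 − 133.2676 = 11.8722.

11.87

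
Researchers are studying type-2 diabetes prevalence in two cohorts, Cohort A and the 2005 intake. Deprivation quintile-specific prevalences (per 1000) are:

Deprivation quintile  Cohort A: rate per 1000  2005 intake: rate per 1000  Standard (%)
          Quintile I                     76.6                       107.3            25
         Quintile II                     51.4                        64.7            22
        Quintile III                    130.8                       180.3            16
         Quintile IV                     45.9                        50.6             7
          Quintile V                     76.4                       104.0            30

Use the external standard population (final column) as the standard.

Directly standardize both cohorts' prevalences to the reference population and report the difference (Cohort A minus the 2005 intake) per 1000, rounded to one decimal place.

-27.1

Standard weights: 0.25, 0.22, 0.16, 0.07, 0.30.
Cohort A: 0.2500×76.6 + 0.2200×51.4 + 0.1600×130.8 + 0.0700×45.9 + 0.3000×76.4 = 77.5190 per 1000.
The 2005 intake: 0.2500×107.3 + 0.2200×64.7 + 0.1600×180.3 + 0.0700×50.6 + 0.3000×104.0 = 104.6490 per 1000.
Difference = 77.5190 − 104.6490 = -27.1300.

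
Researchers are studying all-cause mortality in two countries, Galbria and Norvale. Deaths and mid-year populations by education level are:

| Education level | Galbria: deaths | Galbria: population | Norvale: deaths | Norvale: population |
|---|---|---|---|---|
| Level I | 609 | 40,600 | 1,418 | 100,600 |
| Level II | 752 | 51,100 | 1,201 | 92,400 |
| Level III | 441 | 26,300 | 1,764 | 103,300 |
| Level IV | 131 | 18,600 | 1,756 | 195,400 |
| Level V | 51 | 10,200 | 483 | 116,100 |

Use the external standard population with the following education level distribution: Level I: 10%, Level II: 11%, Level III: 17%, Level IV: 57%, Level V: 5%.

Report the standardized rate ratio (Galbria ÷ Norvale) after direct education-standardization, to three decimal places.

Education-specific rates per 100,000 for Galbria: 1500.00, 1471.62, 1676.81, 704.30, 500.00.
For Norvale: 1409.54, 1299.78, 1707.65, 898.67, 416.02.
Standard weights: 0.10, 0.11, 0.17, 0.57, 0.05.
Galbria: 0.1000×1500.00 + 0.1100×1471.62 + 0.1700×1676.81 + 0.5700×704.30 + 0.0500×500.00 = 1023.3873 per 100,000.
Norvale: 0.1000×1409.54 + 0.1100×1299.78 + 0.1700×1707.65 + 0.5700×898.67 + 0.0500×416.02 = 1107.2732 per 100,000.
Ratio = 1023.3873 ÷ 1107.2732 = 0.92424.

0.924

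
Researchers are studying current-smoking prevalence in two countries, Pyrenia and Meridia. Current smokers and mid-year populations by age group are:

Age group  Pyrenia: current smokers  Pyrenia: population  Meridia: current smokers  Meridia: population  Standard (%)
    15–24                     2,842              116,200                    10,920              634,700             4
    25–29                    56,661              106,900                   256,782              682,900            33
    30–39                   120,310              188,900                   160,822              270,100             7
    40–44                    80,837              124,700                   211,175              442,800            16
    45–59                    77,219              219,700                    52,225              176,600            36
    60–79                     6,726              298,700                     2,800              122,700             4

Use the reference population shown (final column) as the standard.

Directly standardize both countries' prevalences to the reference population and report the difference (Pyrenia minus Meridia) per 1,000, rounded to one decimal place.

Age-specific rates per 1,000 for Pyrenia: 24.458, 530.037, 636.898, 648.252, 351.475, 22.518.
For Meridia: 17.205, 376.017, 595.417, 476.908, 295.725, 22.820.
Standard weights: 0.04, 0.33, 0.07, 0.16, 0.36, 0.04.
Pyrenia: 0.0400×24.458 + 0.3300×530.037 + 0.0700×636.898 + 0.1600×648.252 + 0.3600×351.475 + 0.0400×22.518 = 451.6254 per 1,000.
Meridia: 0.0400×17.205 + 0.3300×376.017 + 0.0700×595.417 + 0.1600×476.908 + 0.3600×295.725 + 0.0400×22.820 = 350.1320 per 1,000.
Difference = 451.6254 − 350.1320 = 101.4934.

101.5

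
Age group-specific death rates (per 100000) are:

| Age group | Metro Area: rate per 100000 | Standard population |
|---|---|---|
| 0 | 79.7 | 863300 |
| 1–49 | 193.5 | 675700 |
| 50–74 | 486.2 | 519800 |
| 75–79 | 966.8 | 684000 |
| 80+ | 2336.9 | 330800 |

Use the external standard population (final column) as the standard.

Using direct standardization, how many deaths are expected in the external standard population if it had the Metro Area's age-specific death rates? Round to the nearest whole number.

18866

Expected deaths = Σ (standard pop × age-specific rate ÷ 100000)
= 863300×79.7/100000 + 675700×193.5/100000 + 519800×486.2/100000 + 684000×966.8/100000 + 330800×2336.9/100000
= 688.05 + 1307.48 + 2527.27 + 6612.91 + 7730.47 = 18866.17.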